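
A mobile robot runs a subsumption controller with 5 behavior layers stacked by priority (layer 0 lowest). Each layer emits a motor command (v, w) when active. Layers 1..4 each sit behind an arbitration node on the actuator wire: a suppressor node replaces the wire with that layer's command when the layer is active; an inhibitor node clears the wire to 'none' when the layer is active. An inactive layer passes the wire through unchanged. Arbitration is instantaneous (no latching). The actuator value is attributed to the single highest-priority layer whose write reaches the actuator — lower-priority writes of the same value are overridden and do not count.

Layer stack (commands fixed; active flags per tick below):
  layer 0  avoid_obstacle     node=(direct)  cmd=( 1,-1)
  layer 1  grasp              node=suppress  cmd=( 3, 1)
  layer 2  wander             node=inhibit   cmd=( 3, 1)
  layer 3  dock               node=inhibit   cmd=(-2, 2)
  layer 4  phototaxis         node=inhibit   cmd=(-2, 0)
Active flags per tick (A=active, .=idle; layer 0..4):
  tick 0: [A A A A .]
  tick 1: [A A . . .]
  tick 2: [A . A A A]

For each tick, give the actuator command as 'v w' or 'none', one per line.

none
3 1
none

tick 0:
  L0 avoid_obstacle: active, feeds wire = (1, -1)
  L1 grasp: active, suppressor → wire = (3, 1)
  L2 wander: active, inhibitor → wire = none
  L3 dock: active, inhibitor → wire = none
  L4 phototaxis: idle → wire stays none
  actuator = none
tick 1:
  L0 avoid_obstacle: active, feeds wire = (1, -1)
  L1 grasp: active, suppressor → wire = (3, 1)
  L2 wander: idle → wire stays (3, 1)
  L3 dock: idle → wire stays (3, 1)
  L4 phototaxis: idle → wire stays (3, 1)
  actuator = (3, 1)
tick 2:
  L0 avoid_obstacle: active, feeds wire = (1, -1)
  L1 grasp: idle → wire stays (1, -1)
  L2 wander: active, inhibitor → wire = none
  L3 dock: active, inhibitor → wire = none
  L4 phototaxis: active, inhibitor → wire = none
  actuator = none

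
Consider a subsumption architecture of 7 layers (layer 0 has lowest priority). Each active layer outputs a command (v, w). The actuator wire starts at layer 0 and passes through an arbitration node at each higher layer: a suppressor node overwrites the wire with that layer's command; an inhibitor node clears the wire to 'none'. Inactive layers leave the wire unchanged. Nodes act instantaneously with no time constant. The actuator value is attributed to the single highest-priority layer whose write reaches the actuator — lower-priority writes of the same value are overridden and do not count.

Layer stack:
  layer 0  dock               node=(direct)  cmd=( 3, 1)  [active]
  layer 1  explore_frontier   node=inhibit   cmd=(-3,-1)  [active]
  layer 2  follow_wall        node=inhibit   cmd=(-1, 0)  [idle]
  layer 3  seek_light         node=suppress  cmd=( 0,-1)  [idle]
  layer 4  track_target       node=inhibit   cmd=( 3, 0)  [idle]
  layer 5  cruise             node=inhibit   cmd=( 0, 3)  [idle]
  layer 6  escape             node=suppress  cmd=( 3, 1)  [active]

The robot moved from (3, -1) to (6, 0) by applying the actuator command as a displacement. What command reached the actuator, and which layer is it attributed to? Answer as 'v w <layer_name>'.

3 1 escape

displacement = (6, 0) − (3, -1) = (3, 1)
layer 0 (dock) active — direct: (3, 1)
layer 1 (explore_frontier) active — inhibits: none
layer 2 (follow_wall) idle — unchanged: none
layer 3 (seek_light) idle — unchanged: none
layer 4 (track_target) idle — unchanged: none
layer 5 (cruise) idle — unchanged: none
layer 6 (escape) active — suppresses: (3, 1)
→ actuator (3, 1) — from layer 6 (escape)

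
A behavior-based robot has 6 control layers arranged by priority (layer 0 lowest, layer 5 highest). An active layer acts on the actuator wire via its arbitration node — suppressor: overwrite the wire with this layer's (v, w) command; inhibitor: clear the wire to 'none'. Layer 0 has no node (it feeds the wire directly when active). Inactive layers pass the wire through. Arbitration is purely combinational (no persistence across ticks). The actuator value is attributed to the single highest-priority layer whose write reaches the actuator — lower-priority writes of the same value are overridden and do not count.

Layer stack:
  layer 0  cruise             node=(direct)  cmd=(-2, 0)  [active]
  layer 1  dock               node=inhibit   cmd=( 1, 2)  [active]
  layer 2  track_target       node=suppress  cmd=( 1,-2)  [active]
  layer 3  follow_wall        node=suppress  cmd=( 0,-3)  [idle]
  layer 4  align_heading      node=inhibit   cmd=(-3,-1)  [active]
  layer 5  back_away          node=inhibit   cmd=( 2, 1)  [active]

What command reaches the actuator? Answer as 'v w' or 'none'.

none

layer 0 (cruise) active — direct: (-2, 0)
layer 1 (dock) active — inhibits: none
layer 2 (track_target) active — suppresses: (1, -2)
layer 3 (follow_wall) idle — unchanged: (1, -2)
layer 4 (align_heading) active — inhibits: none
layer 5 (back_away) active — inhibits: none
→ actuator none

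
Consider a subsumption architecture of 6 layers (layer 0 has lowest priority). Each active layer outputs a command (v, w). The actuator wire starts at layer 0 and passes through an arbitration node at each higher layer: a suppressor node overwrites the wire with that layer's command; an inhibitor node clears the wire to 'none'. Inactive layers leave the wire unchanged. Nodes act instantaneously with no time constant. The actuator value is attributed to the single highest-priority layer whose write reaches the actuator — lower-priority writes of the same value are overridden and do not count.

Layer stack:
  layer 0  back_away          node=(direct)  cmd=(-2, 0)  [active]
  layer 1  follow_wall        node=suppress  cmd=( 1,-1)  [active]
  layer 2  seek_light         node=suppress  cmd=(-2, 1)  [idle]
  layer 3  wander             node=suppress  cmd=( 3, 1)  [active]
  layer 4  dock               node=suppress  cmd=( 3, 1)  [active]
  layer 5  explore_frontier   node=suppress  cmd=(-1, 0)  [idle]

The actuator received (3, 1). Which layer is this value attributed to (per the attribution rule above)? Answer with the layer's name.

[0] back_away on; wire := (-2, 0)
[1] follow_wall on (suppress); wire := (1, -1)
[2] seek_light off; pass (1, -1)
[3] wander on (suppress); wire := (3, 1)
[4] dock on (suppress); wire := (3, 1)
[5] explore_frontier off; pass (3, 1)
output (3, 1)
last writer: layer 4 = dock

dock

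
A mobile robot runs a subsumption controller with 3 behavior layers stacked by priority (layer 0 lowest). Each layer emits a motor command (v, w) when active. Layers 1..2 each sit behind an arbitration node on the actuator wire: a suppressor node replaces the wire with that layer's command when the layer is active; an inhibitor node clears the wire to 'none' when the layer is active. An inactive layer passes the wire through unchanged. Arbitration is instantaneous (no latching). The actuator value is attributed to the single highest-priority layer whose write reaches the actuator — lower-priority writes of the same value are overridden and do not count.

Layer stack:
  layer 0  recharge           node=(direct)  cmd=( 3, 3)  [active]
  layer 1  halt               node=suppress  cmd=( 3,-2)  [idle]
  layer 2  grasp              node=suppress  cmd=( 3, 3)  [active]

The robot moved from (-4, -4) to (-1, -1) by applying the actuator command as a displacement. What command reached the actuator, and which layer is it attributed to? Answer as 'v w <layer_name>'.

displacement = (-1, -1) − (-4, -4) = (3, 3)
layer 0 (recharge) active — direct: (3, 3)
layer 1 (halt) idle — unchanged: (3, 3)
layer 2 (grasp) active — suppresses: (3, 3)
→ actuator (3, 3) — from layer 2 (grasp)

3 3 grasp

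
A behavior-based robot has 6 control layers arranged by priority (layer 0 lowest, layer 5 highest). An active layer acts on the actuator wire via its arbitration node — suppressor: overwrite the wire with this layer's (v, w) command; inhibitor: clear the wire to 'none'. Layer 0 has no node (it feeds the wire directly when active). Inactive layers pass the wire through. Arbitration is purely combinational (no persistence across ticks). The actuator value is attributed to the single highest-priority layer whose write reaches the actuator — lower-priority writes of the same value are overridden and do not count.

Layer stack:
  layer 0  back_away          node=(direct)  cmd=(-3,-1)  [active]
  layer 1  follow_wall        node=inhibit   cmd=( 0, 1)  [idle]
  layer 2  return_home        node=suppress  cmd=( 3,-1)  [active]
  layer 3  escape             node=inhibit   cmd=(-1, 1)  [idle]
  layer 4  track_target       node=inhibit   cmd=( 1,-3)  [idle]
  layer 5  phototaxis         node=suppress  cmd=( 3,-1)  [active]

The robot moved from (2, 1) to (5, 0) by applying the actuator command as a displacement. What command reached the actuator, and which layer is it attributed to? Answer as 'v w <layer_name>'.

3 -1 phototaxis

displacement = (5, 0) − (2, 1) = (3, -1)
L0 back_away: active, feeds wire = (-3, -1)
L1 follow_wall: idle → wire stays (-3, -1)
L2 return_home: active, suppressor → wire = (3, -1)
L3 escape: idle → wire stays (3, -1)
L4 track_target: idle → wire stays (3, -1)
L5 phototaxis: active, suppressor → wire = (3, -1)
actuator = (3, -1) — from layer 5 (phototaxis)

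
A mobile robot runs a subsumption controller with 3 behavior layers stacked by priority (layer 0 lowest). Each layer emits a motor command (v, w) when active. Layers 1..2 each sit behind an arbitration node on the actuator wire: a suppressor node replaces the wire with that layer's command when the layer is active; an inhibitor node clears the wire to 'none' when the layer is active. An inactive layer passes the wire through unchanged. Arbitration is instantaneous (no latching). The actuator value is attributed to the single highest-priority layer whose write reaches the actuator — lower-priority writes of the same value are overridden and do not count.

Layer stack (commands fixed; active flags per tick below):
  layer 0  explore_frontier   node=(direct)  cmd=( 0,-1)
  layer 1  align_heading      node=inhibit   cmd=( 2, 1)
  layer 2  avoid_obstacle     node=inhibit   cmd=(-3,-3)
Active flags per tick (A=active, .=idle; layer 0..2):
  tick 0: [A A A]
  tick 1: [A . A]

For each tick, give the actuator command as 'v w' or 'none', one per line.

none
none

tick 0:
  [0] explore_frontier on; wire := (0, -1)
  [1] align_heading on (inhibit); wire := none
  [2] avoid_obstacle on (inhibit); wire := none
  output none
tick 1:
  [0] explore_frontier on; wire := (0, -1)
  [1] align_heading off; pass (0, -1)
  [2] avoid_obstacle on (inhibit); wire := none
  output none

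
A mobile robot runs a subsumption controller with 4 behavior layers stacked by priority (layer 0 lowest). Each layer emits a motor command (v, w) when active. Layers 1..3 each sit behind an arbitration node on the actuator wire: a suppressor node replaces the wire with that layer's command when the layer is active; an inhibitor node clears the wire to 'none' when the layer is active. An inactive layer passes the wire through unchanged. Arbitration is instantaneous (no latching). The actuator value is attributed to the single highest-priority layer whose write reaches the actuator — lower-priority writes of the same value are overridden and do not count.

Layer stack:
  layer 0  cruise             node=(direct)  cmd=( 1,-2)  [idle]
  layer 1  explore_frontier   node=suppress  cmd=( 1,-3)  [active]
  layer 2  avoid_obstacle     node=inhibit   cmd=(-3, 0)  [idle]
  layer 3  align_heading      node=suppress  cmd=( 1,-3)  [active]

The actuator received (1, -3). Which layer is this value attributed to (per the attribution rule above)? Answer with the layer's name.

[0] cruise off; wire := none
[1] explore_frontier on (suppress); wire := (1, -3)
[2] avoid_obstacle off; pass (1, -3)
[3] align_heading on (suppress); wire := (1, -3)
output (1, -3)
last writer: layer 3 = align_heading

align_heading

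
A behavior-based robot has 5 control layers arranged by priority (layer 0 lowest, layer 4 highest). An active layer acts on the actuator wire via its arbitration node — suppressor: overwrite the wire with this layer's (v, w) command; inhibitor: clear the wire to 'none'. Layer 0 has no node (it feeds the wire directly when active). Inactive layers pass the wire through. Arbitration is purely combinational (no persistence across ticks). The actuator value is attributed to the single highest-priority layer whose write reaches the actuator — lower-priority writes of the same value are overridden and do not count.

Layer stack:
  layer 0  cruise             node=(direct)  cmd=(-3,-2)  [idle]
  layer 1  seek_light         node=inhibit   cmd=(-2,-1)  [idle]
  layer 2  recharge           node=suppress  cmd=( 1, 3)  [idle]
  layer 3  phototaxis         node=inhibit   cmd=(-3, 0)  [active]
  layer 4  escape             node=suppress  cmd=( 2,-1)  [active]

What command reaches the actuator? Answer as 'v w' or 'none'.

2 -1

[0] cruise off; wire := none
[1] seek_light off; pass none
[2] recharge off; pass none
[3] phototaxis on (inhibit); wire := none
[4] escape on (suppress); wire := (2, -1)
output (2, -1)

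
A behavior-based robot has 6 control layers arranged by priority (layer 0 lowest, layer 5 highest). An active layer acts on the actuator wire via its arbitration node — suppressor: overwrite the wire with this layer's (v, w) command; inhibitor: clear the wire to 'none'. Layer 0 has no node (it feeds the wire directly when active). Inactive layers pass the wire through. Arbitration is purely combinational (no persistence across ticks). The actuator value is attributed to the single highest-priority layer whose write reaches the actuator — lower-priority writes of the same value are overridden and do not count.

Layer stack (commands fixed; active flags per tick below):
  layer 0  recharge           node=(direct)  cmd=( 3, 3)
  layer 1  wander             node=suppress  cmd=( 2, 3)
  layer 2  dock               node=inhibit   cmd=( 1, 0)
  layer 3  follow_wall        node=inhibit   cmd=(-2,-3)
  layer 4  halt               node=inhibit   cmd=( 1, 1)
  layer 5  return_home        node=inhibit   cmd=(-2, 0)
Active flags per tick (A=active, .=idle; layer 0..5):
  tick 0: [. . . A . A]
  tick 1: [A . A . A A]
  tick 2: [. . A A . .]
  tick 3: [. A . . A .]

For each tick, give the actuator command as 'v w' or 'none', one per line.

tick 0:
  [0] recharge off; wire := none
  [1] wander off; pass none
  [2] dock off; pass none
  [3] follow_wall on (inhibit); wire := none
  [4] halt off; pass none
  [5] return_home on (inhibit); wire := none
  output none
tick 1:
  [0] recharge on; wire := (3, 3)
  [1] wander off; pass (3, 3)
  [2] dock on (inhibit); wire := none
  [3] follow_wall off; pass none
  [4] halt on (inhibit); wire := none
  [5] return_home on (inhibit); wire := none
  output none
tick 2:
  [0] recharge off; wire := none
  [1] wander off; pass none
  [2] dock on (inhibit); wire := none
  [3] follow_wall on (inhibit); wire := none
  [4] halt off; pass none
  [5] return_home off; pass none
  output none
tick 3:
  [0] recharge off; wire := none
  [1] wander on (suppress); wire := (2, 3)
  [2] dock off; pass (2, 3)
  [3] follow_wall off; pass (2, 3)
  [4] halt on (inhibit); wire := none
  [5] return_home off; pass none
  output none

none
none
none
none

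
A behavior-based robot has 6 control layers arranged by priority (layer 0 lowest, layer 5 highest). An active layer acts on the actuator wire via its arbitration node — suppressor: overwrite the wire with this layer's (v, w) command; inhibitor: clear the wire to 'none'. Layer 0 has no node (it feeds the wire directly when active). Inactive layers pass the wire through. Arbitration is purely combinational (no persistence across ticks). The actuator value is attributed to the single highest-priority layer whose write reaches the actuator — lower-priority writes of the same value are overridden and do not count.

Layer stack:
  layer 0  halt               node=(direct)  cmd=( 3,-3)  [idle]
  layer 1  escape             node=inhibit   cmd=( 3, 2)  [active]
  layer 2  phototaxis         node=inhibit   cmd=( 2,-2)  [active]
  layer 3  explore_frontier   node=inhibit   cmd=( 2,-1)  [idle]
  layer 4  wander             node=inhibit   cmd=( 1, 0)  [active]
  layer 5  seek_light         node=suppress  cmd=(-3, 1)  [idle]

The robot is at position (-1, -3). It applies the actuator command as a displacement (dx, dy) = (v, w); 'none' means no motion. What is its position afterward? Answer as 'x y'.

-1 -3

L0 halt: idle → wire = none
L1 escape: active, inhibitor → wire = none
L2 phototaxis: active, inhibitor → wire = none
L3 explore_frontier: idle → wire stays none
L4 wander: active, inhibitor → wire = none
L5 seek_light: idle → wire stays none
actuator = none
position: (-1, -3) + none = (-1, -3)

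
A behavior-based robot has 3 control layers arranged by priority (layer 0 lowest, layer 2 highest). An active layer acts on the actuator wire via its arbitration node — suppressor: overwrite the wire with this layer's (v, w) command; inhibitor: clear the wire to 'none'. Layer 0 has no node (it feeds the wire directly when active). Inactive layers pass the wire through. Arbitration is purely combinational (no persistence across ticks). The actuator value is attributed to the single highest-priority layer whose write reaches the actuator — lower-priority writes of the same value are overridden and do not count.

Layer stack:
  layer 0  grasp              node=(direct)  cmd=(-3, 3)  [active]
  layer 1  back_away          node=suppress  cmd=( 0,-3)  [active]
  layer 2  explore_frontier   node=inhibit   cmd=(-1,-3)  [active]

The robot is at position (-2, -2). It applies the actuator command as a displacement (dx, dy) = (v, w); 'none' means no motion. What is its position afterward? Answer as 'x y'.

[0] grasp on; wire := (-3, 3)
[1] back_away on (suppress); wire := (0, -3)
[2] explore_frontier on (inhibit); wire := none
output none
position: (-2, -2) + none = (-2, -2)

-2 -2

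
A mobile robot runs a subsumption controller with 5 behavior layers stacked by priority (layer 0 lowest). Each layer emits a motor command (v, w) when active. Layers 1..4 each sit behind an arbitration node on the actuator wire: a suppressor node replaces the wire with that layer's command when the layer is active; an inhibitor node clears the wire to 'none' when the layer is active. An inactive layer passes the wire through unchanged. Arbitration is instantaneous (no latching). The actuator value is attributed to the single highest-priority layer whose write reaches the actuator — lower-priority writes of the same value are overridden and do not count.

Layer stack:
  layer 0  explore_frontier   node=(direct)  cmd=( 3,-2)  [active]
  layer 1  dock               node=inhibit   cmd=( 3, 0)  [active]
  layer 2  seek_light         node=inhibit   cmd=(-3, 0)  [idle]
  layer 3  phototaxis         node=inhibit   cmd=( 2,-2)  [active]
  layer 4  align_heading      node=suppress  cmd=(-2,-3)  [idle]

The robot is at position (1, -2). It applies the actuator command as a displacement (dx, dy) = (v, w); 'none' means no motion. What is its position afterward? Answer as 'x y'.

L0 explore_frontier: active, feeds wire = (3, -2)
L1 dock: active, inhibitor → wire = none
L2 seek_light: idle → wire stays none
L3 phototaxis: active, inhibitor → wire = none
L4 align_heading: idle → wire stays none
actuator = none
position: (1, -2) + none = (1, -2)

1 -2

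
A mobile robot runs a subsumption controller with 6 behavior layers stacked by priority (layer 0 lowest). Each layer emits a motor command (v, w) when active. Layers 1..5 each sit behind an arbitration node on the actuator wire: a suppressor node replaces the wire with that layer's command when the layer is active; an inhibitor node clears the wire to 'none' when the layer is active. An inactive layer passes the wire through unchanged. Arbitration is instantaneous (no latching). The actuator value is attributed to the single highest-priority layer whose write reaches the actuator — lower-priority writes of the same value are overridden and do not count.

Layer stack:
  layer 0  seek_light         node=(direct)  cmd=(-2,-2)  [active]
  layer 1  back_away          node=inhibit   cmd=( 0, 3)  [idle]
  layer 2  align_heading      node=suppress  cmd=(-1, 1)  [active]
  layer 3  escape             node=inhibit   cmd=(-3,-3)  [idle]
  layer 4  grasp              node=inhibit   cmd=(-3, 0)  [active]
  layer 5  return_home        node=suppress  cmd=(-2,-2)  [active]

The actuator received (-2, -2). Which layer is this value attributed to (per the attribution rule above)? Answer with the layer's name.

layer 0 (seek_light) active — direct: (-2, -2)
layer 1 (back_away) idle — unchanged: (-2, -2)
layer 2 (align_heading) active — suppresses: (-1, 1)
layer 3 (escape) idle — unchanged: (-1, 1)
layer 4 (grasp) active — inhibits: none
layer 5 (return_home) active — suppresses: (-2, -2)
→ actuator (-2, -2)
last writer: layer 5 = return_home

return_home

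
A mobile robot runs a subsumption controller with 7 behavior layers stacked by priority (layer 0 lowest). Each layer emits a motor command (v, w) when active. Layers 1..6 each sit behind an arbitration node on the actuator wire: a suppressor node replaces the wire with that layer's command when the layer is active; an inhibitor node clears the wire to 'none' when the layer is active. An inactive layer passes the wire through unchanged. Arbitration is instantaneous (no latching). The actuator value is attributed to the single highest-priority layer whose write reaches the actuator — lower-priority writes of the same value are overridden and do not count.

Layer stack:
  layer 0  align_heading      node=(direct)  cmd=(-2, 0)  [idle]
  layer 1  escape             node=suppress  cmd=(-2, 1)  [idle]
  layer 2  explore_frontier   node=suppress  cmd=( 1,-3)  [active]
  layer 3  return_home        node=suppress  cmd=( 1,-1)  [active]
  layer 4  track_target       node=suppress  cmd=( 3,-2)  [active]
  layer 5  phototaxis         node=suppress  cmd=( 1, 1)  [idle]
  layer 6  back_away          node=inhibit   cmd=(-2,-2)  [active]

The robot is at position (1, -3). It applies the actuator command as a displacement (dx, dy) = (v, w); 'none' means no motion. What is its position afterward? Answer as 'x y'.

layer 0 (align_heading) idle — none
layer 1 (escape) idle — unchanged: none
layer 2 (explore_frontier) active — suppresses: (1, -3)
layer 3 (return_home) active — suppresses: (1, -1)
layer 4 (track_target) active — suppresses: (3, -2)
layer 5 (phototaxis) idle — unchanged: (3, -2)
layer 6 (back_away) active — inhibits: none
→ actuator none
position: (1, -3) + none = (1, -3)

1 -3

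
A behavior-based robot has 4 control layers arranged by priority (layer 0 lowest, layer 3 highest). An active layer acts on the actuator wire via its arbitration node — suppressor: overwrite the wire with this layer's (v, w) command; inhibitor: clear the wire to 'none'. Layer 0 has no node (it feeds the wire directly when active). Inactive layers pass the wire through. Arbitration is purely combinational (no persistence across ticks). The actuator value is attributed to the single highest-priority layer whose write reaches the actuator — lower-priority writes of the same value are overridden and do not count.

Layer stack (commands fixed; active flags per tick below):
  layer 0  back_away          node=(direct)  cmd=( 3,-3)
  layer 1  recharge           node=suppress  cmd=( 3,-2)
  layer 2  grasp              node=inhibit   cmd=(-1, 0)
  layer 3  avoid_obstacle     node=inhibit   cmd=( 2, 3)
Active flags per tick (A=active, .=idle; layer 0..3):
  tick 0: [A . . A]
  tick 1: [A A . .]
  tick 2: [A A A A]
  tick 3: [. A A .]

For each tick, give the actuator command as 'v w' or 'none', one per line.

none
3 -2
none
none

tick 0:
  layer 0 (back_away) active — direct: (3, -3)
  layer 1 (recharge) idle — unchanged: (3, -3)
  layer 2 (grasp) idle — unchanged: (3, -3)
  layer 3 (avoid_obstacle) active — inhibits: none
  → actuator none
tick 1:
  layer 0 (back_away) active — direct: (3, -3)
  layer 1 (recharge) active — suppresses: (3, -2)
  layer 2 (grasp) idle — unchanged: (3, -2)
  layer 3 (avoid_obstacle) idle — unchanged: (3, -2)
  → actuator (3, -2)
tick 2:
  layer 0 (back_away) active — direct: (3, -3)
  layer 1 (recharge) active — suppresses: (3, -2)
  layer 2 (grasp) active — inhibits: none
  layer 3 (avoid_obstacle) active — inhibits: none
  → actuator none
tick 3:
  layer 0 (back_away) idle — none
  layer 1 (recharge) active — suppresses: (3, -2)
  layer 2 (grasp) active — inhibits: none
  layer 3 (avoid_obstacle) idle — unchanged: none
  → actuator none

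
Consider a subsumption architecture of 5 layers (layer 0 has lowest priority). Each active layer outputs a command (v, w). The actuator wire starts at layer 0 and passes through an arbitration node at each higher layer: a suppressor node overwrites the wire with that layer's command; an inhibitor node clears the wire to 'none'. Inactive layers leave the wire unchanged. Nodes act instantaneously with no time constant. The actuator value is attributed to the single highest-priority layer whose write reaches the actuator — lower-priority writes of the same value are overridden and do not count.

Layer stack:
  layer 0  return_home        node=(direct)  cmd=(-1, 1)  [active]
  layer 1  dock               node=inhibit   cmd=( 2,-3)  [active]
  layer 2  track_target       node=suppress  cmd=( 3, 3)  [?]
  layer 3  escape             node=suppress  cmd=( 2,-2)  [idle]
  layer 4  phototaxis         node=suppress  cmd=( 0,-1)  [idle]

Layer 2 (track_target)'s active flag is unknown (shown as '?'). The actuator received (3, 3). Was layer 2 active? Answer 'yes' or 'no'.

If layer 2 is active=yes:
  actuator would be (3, 3)
If layer 2 is active=no:
  actuator would be none
Observed (3, 3), so layer 2 was active.

yes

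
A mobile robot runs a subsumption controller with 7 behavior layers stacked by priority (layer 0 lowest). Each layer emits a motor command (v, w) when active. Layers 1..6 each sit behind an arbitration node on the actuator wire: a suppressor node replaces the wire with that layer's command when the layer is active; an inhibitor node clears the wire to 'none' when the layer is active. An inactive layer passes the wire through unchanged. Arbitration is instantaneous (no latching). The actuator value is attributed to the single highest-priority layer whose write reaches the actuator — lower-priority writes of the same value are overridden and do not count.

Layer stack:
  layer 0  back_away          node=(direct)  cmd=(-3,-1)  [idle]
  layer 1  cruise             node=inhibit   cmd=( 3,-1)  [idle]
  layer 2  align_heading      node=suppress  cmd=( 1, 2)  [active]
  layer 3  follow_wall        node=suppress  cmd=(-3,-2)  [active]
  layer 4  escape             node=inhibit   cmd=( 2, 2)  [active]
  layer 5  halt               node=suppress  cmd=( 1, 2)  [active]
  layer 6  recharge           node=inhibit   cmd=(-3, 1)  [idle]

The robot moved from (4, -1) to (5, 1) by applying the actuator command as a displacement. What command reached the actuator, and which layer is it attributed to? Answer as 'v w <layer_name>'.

displacement = (5, 1) − (4, -1) = (1, 2)
layer 0 (back_away) idle — none
layer 1 (cruise) idle — unchanged: none
layer 2 (align_heading) active — suppresses: (1, 2)
layer 3 (follow_wall) active — suppresses: (-3, -2)
layer 4 (escape) active — inhibits: none
layer 5 (halt) active — suppresses: (1, 2)
layer 6 (recharge) idle — unchanged: (1, 2)
→ actuator (1, 2) — from layer 5 (halt)

1 2 halt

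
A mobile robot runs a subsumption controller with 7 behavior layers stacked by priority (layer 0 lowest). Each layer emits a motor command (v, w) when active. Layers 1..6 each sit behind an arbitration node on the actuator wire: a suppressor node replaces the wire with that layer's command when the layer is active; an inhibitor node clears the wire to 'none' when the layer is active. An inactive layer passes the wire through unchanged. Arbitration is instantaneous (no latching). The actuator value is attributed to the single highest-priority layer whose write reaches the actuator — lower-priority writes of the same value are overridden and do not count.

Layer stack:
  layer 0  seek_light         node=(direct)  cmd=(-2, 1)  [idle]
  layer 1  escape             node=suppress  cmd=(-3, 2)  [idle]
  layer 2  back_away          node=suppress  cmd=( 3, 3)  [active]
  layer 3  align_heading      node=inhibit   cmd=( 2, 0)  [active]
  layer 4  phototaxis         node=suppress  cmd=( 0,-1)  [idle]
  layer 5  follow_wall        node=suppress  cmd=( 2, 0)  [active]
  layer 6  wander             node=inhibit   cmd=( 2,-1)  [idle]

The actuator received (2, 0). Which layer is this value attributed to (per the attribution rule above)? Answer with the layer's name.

follow_wall

layer 0 (seek_light) idle — none
layer 1 (escape) idle — unchanged: none
layer 2 (back_away) active — suppresses: (3, 3)
layer 3 (align_heading) active — inhibits: none
layer 4 (phototaxis) idle — unchanged: none
layer 5 (follow_wall) active — suppresses: (2, 0)
layer 6 (wander) idle — unchanged: (2, 0)
→ actuator (2, 0)
last writer: layer 5 = follow_wall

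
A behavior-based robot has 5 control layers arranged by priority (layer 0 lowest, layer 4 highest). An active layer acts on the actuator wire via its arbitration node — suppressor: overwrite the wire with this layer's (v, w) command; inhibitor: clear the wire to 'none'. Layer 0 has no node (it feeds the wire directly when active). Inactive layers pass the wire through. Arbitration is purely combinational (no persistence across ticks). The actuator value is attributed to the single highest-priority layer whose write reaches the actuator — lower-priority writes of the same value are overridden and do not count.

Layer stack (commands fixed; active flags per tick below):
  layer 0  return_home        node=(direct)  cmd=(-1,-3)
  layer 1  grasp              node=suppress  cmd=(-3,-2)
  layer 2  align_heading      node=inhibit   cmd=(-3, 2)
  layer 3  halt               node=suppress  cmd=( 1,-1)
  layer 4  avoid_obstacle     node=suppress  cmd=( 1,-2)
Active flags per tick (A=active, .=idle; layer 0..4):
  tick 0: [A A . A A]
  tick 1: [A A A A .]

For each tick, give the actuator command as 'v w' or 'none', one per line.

1 -2
1 -1

tick 0:
  layer 0 (return_home) active — direct: (-1, -3)
  layer 1 (grasp) active — suppresses: (-3, -2)
  layer 2 (align_heading) idle — unchanged: (-3, -2)
  layer 3 (halt) active — suppresses: (1, -1)
  layer 4 (avoid_obstacle) active — suppresses: (1, -2)
  → actuator (1, -2)
tick 1:
  layer 0 (return_home) active — direct: (-1, -3)
  layer 1 (grasp) active — suppresses: (-3, -2)
  layer 2 (align_heading) active — inhibits: none
  layer 3 (halt) active — suppresses: (1, -1)
  layer 4 (avoid_obstacle) idle — unchanged: (1, -1)
  → actuator (1, -1)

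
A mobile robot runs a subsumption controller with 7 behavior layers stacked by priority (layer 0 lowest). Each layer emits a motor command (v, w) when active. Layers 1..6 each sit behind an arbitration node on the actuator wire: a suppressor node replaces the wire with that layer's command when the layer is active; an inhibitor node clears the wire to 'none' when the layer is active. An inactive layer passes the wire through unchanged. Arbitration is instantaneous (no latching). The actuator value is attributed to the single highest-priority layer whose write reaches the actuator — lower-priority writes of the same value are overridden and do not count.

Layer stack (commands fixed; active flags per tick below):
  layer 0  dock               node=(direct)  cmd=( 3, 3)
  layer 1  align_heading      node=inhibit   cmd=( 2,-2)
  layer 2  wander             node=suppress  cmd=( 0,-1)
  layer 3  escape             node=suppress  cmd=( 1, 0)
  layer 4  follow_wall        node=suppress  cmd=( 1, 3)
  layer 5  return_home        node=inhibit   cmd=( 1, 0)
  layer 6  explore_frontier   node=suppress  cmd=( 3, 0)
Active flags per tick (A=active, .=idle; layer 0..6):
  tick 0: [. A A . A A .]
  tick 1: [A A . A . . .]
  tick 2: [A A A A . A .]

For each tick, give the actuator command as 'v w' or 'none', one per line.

none
1 0
none

tick 0:
  [0] dock off; wire := none
  [1] align_heading on (inhibit); wire := none
  [2] wander on (suppress); wire := (0, -1)
  [3] escape off; pass (0, -1)
  [4] follow_wall on (suppress); wire := (1, 3)
  [5] return_home on (inhibit); wire := none
  [6] explore_frontier off; pass none
  output none
tick 1:
  [0] dock on; wire := (3, 3)
  [1] align_heading on (inhibit); wire := none
  [2] wander off; pass none
  [3] escape on (suppress); wire := (1, 0)
  [4] follow_wall off; pass (1, 0)
  [5] return_home off; pass (1, 0)
  [6] explore_frontier off; pass (1, 0)
  output (1, 0)
tick 2:
  [0] dock on; wire := (3, 3)
  [1] align_heading on (inhibit); wire := none
  [2] wander on (suppress); wire := (0, -1)
  [3] escape on (suppress); wire := (1, 0)
  [4] follow_wall off; pass (1, 0)
  [5] return_home on (inhibit); wire := none
  [6] explore_frontier off; pass none
  output none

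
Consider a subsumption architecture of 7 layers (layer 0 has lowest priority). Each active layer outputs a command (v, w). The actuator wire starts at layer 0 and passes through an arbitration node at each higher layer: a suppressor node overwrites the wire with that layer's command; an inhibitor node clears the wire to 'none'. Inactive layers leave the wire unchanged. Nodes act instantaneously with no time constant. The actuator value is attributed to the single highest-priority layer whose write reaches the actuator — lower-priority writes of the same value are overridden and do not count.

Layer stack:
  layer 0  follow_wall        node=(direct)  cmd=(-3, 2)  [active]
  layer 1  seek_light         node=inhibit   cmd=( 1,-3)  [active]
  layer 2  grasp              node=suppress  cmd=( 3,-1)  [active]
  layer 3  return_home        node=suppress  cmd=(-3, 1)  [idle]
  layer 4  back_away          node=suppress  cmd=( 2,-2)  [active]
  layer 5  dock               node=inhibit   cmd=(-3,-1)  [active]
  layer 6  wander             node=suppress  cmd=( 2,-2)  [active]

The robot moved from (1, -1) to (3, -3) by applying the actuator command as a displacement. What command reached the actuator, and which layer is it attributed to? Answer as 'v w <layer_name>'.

displacement = (3, -3) − (1, -1) = (2, -2)
L0 follow_wall: active, feeds wire = (-3, 2)
L1 seek_light: active, inhibitor → wire = none
L2 grasp: active, suppressor → wire = (3, -1)
L3 return_home: idle → wire stays (3, -1)
L4 back_away: active, suppressor → wire = (2, -2)
L5 dock: active, inhibitor → wire = none
L6 wander: active, suppressor → wire = (2, -2)
actuator = (2, -2) — from layer 6 (wander)

2 -2 wander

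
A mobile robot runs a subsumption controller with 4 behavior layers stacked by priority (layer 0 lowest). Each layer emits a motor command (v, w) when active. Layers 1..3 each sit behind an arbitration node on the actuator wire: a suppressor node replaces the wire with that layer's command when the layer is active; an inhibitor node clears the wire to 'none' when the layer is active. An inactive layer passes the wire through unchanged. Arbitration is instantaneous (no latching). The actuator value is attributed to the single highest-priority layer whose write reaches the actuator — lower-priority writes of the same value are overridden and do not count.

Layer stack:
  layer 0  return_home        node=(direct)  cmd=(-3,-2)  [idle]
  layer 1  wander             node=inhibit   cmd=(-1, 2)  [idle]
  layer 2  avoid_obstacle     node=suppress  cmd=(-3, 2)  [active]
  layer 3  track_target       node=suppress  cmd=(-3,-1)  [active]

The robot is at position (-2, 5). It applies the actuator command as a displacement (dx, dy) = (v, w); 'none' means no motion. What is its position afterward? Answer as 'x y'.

-5 4

layer 0 (return_home) idle — none
layer 1 (wander) idle — unchanged: none
layer 2 (avoid_obstacle) active — suppresses: (-3, 2)
layer 3 (track_target) active — suppresses: (-3, -1)
→ actuator (-3, -1)
position: (-2, 5) + (-3, -1) = (-5, 4)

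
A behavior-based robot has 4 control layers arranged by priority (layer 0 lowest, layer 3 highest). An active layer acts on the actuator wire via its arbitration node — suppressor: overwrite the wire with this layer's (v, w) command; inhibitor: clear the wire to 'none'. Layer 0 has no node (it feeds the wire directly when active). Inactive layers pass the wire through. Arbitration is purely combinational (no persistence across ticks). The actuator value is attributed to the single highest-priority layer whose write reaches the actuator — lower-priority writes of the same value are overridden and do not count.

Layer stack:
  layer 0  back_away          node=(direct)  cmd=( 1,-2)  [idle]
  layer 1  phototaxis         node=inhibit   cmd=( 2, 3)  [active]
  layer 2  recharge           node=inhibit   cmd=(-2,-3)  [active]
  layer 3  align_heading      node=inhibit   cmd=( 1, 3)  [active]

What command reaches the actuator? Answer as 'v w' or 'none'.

[0] back_away off; wire := none
[1] phototaxis on (inhibit); wire := none
[2] recharge on (inhibit); wire := none
[3] align_heading on (inhibit); wire := none
output none

none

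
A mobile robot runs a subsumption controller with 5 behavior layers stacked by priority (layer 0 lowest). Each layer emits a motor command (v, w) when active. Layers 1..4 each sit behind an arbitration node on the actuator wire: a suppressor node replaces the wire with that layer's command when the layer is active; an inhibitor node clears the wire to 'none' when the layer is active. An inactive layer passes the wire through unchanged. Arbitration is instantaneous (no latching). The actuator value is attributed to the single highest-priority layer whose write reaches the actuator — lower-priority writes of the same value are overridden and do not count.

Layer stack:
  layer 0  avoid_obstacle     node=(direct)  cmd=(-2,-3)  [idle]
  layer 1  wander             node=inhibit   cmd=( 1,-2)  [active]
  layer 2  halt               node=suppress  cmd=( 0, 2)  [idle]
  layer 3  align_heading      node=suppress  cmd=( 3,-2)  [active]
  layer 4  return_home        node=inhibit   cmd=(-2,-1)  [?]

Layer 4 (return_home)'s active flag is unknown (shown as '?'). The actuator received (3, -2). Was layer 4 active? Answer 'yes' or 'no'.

If layer 4 is active=yes:
  actuator would be none
If layer 4 is active=no:
  actuator would be (3, -2)
Observed (3, -2), so layer 4 was idle.

no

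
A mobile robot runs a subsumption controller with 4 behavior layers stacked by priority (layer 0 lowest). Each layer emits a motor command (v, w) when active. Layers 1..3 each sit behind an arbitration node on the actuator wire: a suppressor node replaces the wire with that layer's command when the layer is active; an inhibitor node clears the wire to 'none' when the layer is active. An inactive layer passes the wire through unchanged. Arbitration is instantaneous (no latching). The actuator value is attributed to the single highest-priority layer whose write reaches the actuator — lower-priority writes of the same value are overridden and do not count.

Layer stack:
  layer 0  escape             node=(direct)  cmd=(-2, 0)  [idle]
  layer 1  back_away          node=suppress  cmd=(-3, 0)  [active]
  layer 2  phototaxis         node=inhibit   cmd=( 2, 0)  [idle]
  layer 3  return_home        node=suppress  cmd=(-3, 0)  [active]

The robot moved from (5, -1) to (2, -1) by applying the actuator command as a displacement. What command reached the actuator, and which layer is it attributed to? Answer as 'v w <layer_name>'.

displacement = (2, -1) − (5, -1) = (-3, 0)
L0 escape: idle → wire = none
L1 back_away: active, suppressor → wire = (-3, 0)
L2 phototaxis: idle → wire stays (-3, 0)
L3 return_home: active, suppressor → wire = (-3, 0)
actuator = (-3, 0) — from layer 3 (return_home)

-3 0 return_home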